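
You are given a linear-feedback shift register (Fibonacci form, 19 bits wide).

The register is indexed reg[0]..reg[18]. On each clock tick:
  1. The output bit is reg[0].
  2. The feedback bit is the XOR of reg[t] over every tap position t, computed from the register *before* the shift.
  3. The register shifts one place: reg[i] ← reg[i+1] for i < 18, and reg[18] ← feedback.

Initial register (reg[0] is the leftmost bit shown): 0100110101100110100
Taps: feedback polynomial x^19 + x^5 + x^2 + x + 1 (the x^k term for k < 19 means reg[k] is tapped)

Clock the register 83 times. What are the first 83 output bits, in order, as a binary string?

01001101011001101000100111011100000100001101001011001101000011001011100001010110000

k : reg_k → out_k, fb_k
0: 0100110101100110100 → 0, fb=0
1: 1001101011001101000 → 1, fb=1
2: 0011010110011010001 → 0, fb=0
3: 0110101100110100010 → 0, fb=0
4: 1101011001101000100 → 1, fb=1
5: 1010110011010001001 → 1, fb=1
6: 0101100110100010011 → 0, fb=1
7: 1011001101000100111 → 1, fb=0
8: 0110011010001001110 → 0, fb=1
9: 1100110100010011101 → 1, fb=1
10: 1001101000100111011 → 1, fb=1
11: 0011010001001110111 → 0, fb=0
12: 0110100010011101110 → 0, fb=0
13: 1101000100111011100 → 1, fb=0
14: 1010001001110111000 → 1, fb=0
15: 0100010011101110000 → 0, fb=0
16: 1000100111011100000 → 1, fb=1
17: 0001001110111000001 → 0, fb=0
18: 0010011101110000010 → 0, fb=0
19: 0100111011100000100 → 0, fb=0
20: 1001110111000001000 → 1, fb=0
21: 0011101110000010000 → 0, fb=1
22: 0111011100000100001 → 0, fb=1
23: 1110111000001000011 → 1, fb=0
24: 1101110000010000110 → 1, fb=1
25: 1011100000100001101 → 1, fb=0
26: 0111000001000011010 → 0, fb=0
27: 1110000010000110100 → 1, fb=1
28: 1100000100001101001 → 1, fb=0
29: 1000001000011010010 → 1, fb=1
30: 0000010000110100101 → 0, fb=1
31: 0000100001101001011 → 0, fb=0
32: 0001000011010010110 → 0, fb=0
33: 0010000110100101100 → 0, fb=1
34: 0100001101001011001 → 0, fb=1
35: 1000011010010110011 → 1, fb=0
36: 0000110100101100110 → 0, fb=1
37: 0001101001011001101 → 0, fb=0
38: 0011010010110011010 → 0, fb=0
39: 0110100101100110100 → 0, fb=0
40: 1101001011001101000 → 1, fb=0
41: 1010010110011010000 → 1, fb=1
42: 0100101100110100001 → 0, fb=1
43: 1001011001101000011 → 1, fb=0
44: 0010110011010000110 → 0, fb=0
45: 0101100110100001100 → 0, fb=1
46: 1011001101000011001 → 1, fb=0
47: 0110011010000110010 → 0, fb=1
48: 1100110100001100101 → 1, fb=1
49: 1001101000011001011 → 1, fb=1
50: 0011010000110010111 → 0, fb=0
51: 0110100001100101110 → 0, fb=0
52: 1101000011001011100 → 1, fb=0
53: 1010000110010111000 → 1, fb=0
54: 0100001100101110000 → 0, fb=1
55: 1000011001011100001 → 1, fb=0
56: 0000110010111000010 → 0, fb=1
57: 0001100101110000101 → 0, fb=0
58: 0011001011100001010 → 0, fb=1
59: 0110010111000010101 → 0, fb=1
60: 1100101110000101011 → 1, fb=0
61: 1001011100001010110 → 1, fb=0
62: 0010111000010101100 → 0, fb=0
63: 0101110000101011000 → 0, fb=0
64: 1011100001010110000 → 1, fb=0
65: 0111000010101100000 → 0, fb=0
66: 1110000101011000000 → 1, fb=1
67: 1100001010110000001 → 1, fb=0
68: 1000010101100000010 → 1, fb=0
69: 0000101011000000100 → 0, fb=0
70: 0001010110000001000 → 0, fb=1
71: 0010101100000010001 → 0, fb=1
72: 0101011000000100011 → 0, fb=0
73: 1010110000001000110 → 1, fb=1
74: 0101100000010001101 → 0, fb=1
75: 1011000000100011011 → 1, fb=0
76: 0110000001000110110 → 0, fb=0
77: 1100000010001101100 → 1, fb=0
78: 1000000100011011000 → 1, fb=1
79: 0000001000110110001 → 0, fb=0
80: 0000010001101100010 → 0, fb=1
81: 0000100011011000101 → 0, fb=0
82: 0001000110110001010 → 0, fb=0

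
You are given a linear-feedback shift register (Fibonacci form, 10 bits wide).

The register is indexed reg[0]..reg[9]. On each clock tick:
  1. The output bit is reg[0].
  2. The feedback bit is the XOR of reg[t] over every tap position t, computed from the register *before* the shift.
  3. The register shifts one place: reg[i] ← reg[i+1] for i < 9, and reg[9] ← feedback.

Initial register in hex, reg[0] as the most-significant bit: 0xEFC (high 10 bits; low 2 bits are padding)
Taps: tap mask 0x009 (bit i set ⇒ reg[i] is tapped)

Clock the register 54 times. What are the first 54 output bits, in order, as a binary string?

k : reg_k → out_k, fb_k
0: 1110111111 → 1, fb=1
1: 1101111111 → 1, fb=0
2: 1011111110 → 1, fb=0
3: 0111111100 → 0, fb=1
4: 1111111001 → 1, fb=0
5: 1111110010 → 1, fb=0
6: 1111100100 → 1, fb=0
7: 1111001000 → 1, fb=0
8: 1110010000 → 1, fb=1
9: 1100100001 → 1, fb=1
10: 1001000011 → 1, fb=0
11: 0010000110 → 0, fb=0
12: 0100001100 → 0, fb=0
13: 1000011000 → 1, fb=1
14: 0000110001 → 0, fb=0
15: 0001100010 → 0, fb=1
16: 0011000101 → 0, fb=1
17: 0110001011 → 0, fb=0
18: 1100010110 → 1, fb=1
19: 1000101101 → 1, fb=1
20: 0001011011 → 0, fb=1
21: 0010110111 → 0, fb=0
22: 0101101110 → 0, fb=1
23: 1011011101 → 1, fb=0
24: 0110111010 → 0, fb=0
25: 1101110100 → 1, fb=0
26: 1011101000 → 1, fb=0
27: 0111010000 → 0, fb=1
28: 1110100001 → 1, fb=1
29: 1101000011 → 1, fb=0
30: 1010000110 → 1, fb=1
31: 0100001101 → 0, fb=0
32: 1000011010 → 1, fb=1
33: 0000110101 → 0, fb=0
34: 0001101010 → 0, fb=1
35: 0011010101 → 0, fb=1
36: 0110101011 → 0, fb=0
37: 1101010110 → 1, fb=0
38: 1010101100 → 1, fb=1
39: 0101011001 → 0, fb=1
40: 1010110011 → 1, fb=1
41: 0101100111 → 0, fb=1
42: 1011001111 → 1, fb=0
43: 0110011110 → 0, fb=0
44: 1100111100 → 1, fb=1
45: 1001111001 → 1, fb=0
46: 0011110010 → 0, fb=1
47: 0111100101 → 0, fb=1
48: 1111001011 → 1, fb=0
49: 1110010110 → 1, fb=1
50: 1100101101 → 1, fb=1
51: 1001011011 → 1, fb=0
52: 0010110110 → 0, fb=0
53: 0101101100 → 0, fb=1

111011111110010000110001011011101000011010101100111100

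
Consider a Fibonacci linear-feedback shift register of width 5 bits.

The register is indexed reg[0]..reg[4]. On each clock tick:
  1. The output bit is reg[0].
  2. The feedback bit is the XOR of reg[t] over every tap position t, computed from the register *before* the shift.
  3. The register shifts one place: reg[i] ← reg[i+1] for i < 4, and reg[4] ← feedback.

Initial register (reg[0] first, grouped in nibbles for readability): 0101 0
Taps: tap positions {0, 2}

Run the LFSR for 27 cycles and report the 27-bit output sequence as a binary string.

step | reg (before) | out | fb
   0 | 01010 | 0 | 0
   1 | 10100 | 1 | 0
   2 | 01000 | 0 | 0
   3 | 10000 | 1 | 1
   4 | 00001 | 0 | 0
   5 | 00010 | 0 | 0
   6 | 00100 | 0 | 1
   7 | 01001 | 0 | 0
   8 | 10010 | 1 | 1
   9 | 00101 | 0 | 1
  10 | 01011 | 0 | 0
  11 | 10110 | 1 | 0
  12 | 01100 | 0 | 1
  13 | 11001 | 1 | 1
  14 | 10011 | 1 | 1
  15 | 00111 | 0 | 1
  16 | 01111 | 0 | 1
  17 | 11111 | 1 | 0
  18 | 11110 | 1 | 0
  19 | 11100 | 1 | 0
  20 | 11000 | 1 | 1
  21 | 10001 | 1 | 1
  22 | 00011 | 0 | 0
  23 | 00110 | 0 | 1
  24 | 01101 | 0 | 1
  25 | 11011 | 1 | 1
  26 | 10111 | 1 | 0

010100001001011001111100011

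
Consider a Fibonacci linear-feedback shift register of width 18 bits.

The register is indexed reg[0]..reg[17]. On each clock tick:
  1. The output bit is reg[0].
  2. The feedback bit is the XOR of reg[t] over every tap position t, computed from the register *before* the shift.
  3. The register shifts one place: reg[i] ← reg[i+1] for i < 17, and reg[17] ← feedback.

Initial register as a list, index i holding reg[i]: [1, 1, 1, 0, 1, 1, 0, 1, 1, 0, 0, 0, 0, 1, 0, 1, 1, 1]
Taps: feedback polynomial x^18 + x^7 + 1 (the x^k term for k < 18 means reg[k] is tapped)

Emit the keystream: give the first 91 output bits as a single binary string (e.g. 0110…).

step | reg (before) | out | fb
   0 | 111011011000010111 | 1 | 0
   1 | 110110110000101110 | 1 | 0
   2 | 101101100001011100 | 1 | 1
   3 | 011011000010111001 | 0 | 0
   4 | 110110000101110010 | 1 | 1
   5 | 101100001011100101 | 1 | 1
   6 | 011000010111001011 | 0 | 1
   7 | 110000101110010111 | 1 | 1
   8 | 100001011100101111 | 1 | 0
   9 | 000010111001011110 | 0 | 1
  10 | 000101110010111101 | 0 | 1
  11 | 001011100101111011 | 0 | 0
  12 | 010111001011110110 | 0 | 0
  13 | 101110010111101100 | 1 | 0
  14 | 011100101111011000 | 0 | 0
  15 | 111001011110110000 | 1 | 0
  16 | 110010111101100000 | 1 | 0
  17 | 100101111011000000 | 1 | 0
  18 | 001011110110000000 | 0 | 1
  19 | 010111101100000001 | 0 | 0
  20 | 101111011000000010 | 1 | 0
  21 | 011110110000000100 | 0 | 1
  22 | 111101100000001001 | 1 | 1
  23 | 111011000000010011 | 1 | 1
  24 | 110110000000100111 | 1 | 1
  25 | 101100000001001111 | 1 | 1
  26 | 011000000010011111 | 0 | 0
  27 | 110000000100111110 | 1 | 1
  28 | 100000001001111101 | 1 | 1
  29 | 000000010011111011 | 0 | 1
  30 | 000000100111110111 | 0 | 0
  31 | 000001001111101110 | 0 | 0
  32 | 000010011111011100 | 0 | 1
  33 | 000100111110111001 | 0 | 1
  34 | 001001111101110011 | 0 | 1
  35 | 010011111011100111 | 0 | 1
  36 | 100111110111001111 | 1 | 0
  37 | 001111101110011110 | 0 | 0
  38 | 011111011100111100 | 0 | 1
  39 | 111110111001111001 | 1 | 0
  40 | 111101110011110010 | 1 | 0
  41 | 111011100111100100 | 1 | 1
  42 | 110111001111001001 | 1 | 1
  43 | 101110011110010011 | 1 | 0
  44 | 011100111100100110 | 0 | 1
  45 | 111001111001001101 | 1 | 0
  46 | 110011110010011010 | 1 | 0
  47 | 100111100100110100 | 1 | 1
  48 | 001111001001101001 | 0 | 0
  49 | 011110010011010010 | 0 | 1
  50 | 111100100110100101 | 1 | 1
  51 | 111001001101001011 | 1 | 1
  52 | 110010011010010111 | 1 | 0
  53 | 100100110100101110 | 1 | 0
  54 | 001001101001011100 | 0 | 0
  55 | 010011010010111000 | 0 | 1
  56 | 100110100101110001 | 1 | 1
  57 | 001101001011100011 | 0 | 0
  58 | 011010010111000110 | 0 | 1
  59 | 110100101110001101 | 1 | 1
  60 | 101001011100011011 | 1 | 0
  61 | 010010111000110110 | 0 | 1
  62 | 100101110001101101 | 1 | 0
  63 | 001011100011011010 | 0 | 0
  64 | 010111000110110100 | 0 | 0
  65 | 101110001101101000 | 1 | 1
  66 | 011100011011010001 | 0 | 1
  67 | 111000110110100011 | 1 | 0
  68 | 110001101101000110 | 1 | 1
  69 | 100011011010001101 | 1 | 0
  70 | 000110110100011010 | 0 | 1
  71 | 001101101000110101 | 0 | 0
  72 | 011011010001101010 | 0 | 1
  73 | 110110100011010101 | 1 | 1
  74 | 101101000110101011 | 1 | 1
  75 | 011010001101010111 | 0 | 0
  76 | 110100011010101110 | 1 | 0
  77 | 101000110101011100 | 1 | 0
  78 | 010001101010111000 | 0 | 0
  79 | 100011010101110000 | 1 | 0
  80 | 000110101011100000 | 0 | 0
  81 | 001101010111000000 | 0 | 1
  82 | 011010101110000001 | 0 | 0
  83 | 110101011100000010 | 1 | 0
  84 | 101010111000000100 | 1 | 0
  85 | 010101110000001000 | 0 | 1
  86 | 101011100000010001 | 1 | 1
  87 | 010111000000100011 | 0 | 0
  88 | 101110000001000110 | 1 | 1
  89 | 011100000010001101 | 0 | 0
  90 | 111000000100011010 | 1 | 1

1110110110000101110010111101100000001001111101110011110010011010010111000110110100011010101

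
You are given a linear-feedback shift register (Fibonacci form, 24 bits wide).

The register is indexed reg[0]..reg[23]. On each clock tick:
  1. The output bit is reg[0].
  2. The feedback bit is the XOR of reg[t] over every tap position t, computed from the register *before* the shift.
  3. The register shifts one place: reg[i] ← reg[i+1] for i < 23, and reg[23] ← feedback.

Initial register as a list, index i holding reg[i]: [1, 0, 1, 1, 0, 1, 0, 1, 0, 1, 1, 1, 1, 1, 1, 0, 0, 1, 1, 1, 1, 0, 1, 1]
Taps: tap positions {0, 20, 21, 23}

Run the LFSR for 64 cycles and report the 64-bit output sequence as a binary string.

1011010101111110011110111010110000101110011000010001010101100111

step | reg (before) | out | fb
   0 | 101101010111111001111011 | 1 | 1
   1 | 011010101111110011110111 | 0 | 0
   2 | 110101011111100111101110 | 1 | 1
   3 | 101010111111001111011101 | 1 | 0
   4 | 010101111110011110111010 | 0 | 1
   5 | 101011111100111101110101 | 1 | 1
   6 | 010111111001111011101011 | 0 | 0
   7 | 101111110011110111010110 | 1 | 0
   8 | 011111100111101110101100 | 0 | 0
   9 | 111111001111011101011000 | 1 | 0
  10 | 111110011110111010110000 | 1 | 1
  11 | 111100111101110101100001 | 1 | 0
  12 | 111001111011101011000010 | 1 | 1
  13 | 110011110111010110000101 | 1 | 1
  14 | 100111101110101100001011 | 1 | 1
  15 | 001111011101011000010111 | 0 | 0
  16 | 011110111010110000101110 | 0 | 0
  17 | 111101110101100001011100 | 1 | 1
  18 | 111011101011000010111001 | 1 | 1
  19 | 110111010110000101110011 | 1 | 0
  20 | 101110101100001011100110 | 1 | 0
  21 | 011101011000010111001100 | 0 | 0
  22 | 111010110000101110011000 | 1 | 0
  23 | 110101100001011100110000 | 1 | 1
  24 | 101011000010111001100001 | 1 | 0
  25 | 010110000101110011000010 | 0 | 0
  26 | 101100001011100110000100 | 1 | 0
  27 | 011000010111001100001000 | 0 | 1
  28 | 110000101110011000010001 | 1 | 0
  29 | 100001011100110000100010 | 1 | 1
  30 | 000010111001100001000101 | 0 | 0
  31 | 000101110011000010001010 | 0 | 1
  32 | 001011100110000100010101 | 0 | 0
  33 | 010111001100001000101010 | 0 | 1
  34 | 101110011000010001010101 | 1 | 1
  35 | 011100110000100010101011 | 0 | 0
  36 | 111001100001000101010110 | 1 | 0
  37 | 110011000010001010101100 | 1 | 1
  38 | 100110000100010101011001 | 1 | 1
  39 | 001100001000101010110011 | 0 | 1
  40 | 011000010001010101100111 | 0 | 0
  41 | 110000100010101011001110 | 1 | 1
  42 | 100001000101010110011101 | 1 | 0
  43 | 000010001010101100111010 | 0 | 1
  44 | 000100010101011001110101 | 0 | 0
  45 | 001000101010110011101010 | 0 | 1
  46 | 010001010101100111010101 | 0 | 0
  47 | 100010101011001110101010 | 1 | 0
  48 | 000101010110011101010100 | 0 | 1
  49 | 001010101100111010101001 | 0 | 0
  50 | 010101011001110101010010 | 0 | 0
  51 | 101010110011101010100100 | 1 | 0
  52 | 010101100111010101001000 | 0 | 1
  53 | 101011001110101010010001 | 1 | 0
  54 | 010110011101010100100010 | 0 | 0
  55 | 101100111010101001000100 | 1 | 0
  56 | 011001110101010010001000 | 0 | 1
  57 | 110011101010100100010001 | 1 | 0
  58 | 100111010101001000100010 | 1 | 1
  59 | 001110101010010001000101 | 0 | 0
  60 | 011101010100100010001010 | 0 | 1
  61 | 111010101001000100010101 | 1 | 1
  62 | 110101010010001000101011 | 1 | 1
  63 | 101010100100010001010111 | 1 | 1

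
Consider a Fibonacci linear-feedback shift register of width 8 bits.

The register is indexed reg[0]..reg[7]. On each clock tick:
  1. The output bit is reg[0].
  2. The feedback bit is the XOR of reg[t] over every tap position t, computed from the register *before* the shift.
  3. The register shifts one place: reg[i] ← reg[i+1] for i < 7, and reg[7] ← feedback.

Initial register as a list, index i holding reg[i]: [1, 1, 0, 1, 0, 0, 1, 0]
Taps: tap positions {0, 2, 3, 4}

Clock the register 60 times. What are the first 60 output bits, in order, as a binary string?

110100100010100101010011101110110011110111111010011001101010

k : reg_k → out_k, fb_k
0: 11010010 → 1, fb=0
1: 10100100 → 1, fb=0
2: 01001000 → 0, fb=1
3: 10010001 → 1, fb=0
4: 00100010 → 0, fb=1
5: 01000101 → 0, fb=0
6: 10001010 → 1, fb=0
7: 00010100 → 0, fb=1
8: 00101001 → 0, fb=0
9: 01010010 → 0, fb=1
10: 10100101 → 1, fb=0
11: 01001010 → 0, fb=1
12: 10010101 → 1, fb=0
13: 00101010 → 0, fb=0
14: 01010100 → 0, fb=1
15: 10101001 → 1, fb=1
16: 01010011 → 0, fb=1
17: 10100111 → 1, fb=0
18: 01001110 → 0, fb=1
19: 10011101 → 1, fb=1
20: 00111011 → 0, fb=1
21: 01110111 → 0, fb=0
22: 11101110 → 1, fb=1
23: 11011101 → 1, fb=1
24: 10111011 → 1, fb=0
25: 01110110 → 0, fb=0
26: 11101100 → 1, fb=1
27: 11011001 → 1, fb=1
28: 10110011 → 1, fb=1
29: 01100111 → 0, fb=1
30: 11001111 → 1, fb=0
31: 10011110 → 1, fb=1
32: 00111101 → 0, fb=1
33: 01111011 → 0, fb=1
34: 11110111 → 1, fb=1
35: 11101111 → 1, fb=1
36: 11011111 → 1, fb=1
37: 10111111 → 1, fb=0
38: 01111110 → 0, fb=1
39: 11111101 → 1, fb=0
40: 11111010 → 1, fb=0
41: 11110100 → 1, fb=1
42: 11101001 → 1, fb=1
43: 11010011 → 1, fb=0
44: 10100110 → 1, fb=0
45: 01001100 → 0, fb=1
46: 10011001 → 1, fb=1
47: 00110011 → 0, fb=0
48: 01100110 → 0, fb=1
49: 11001101 → 1, fb=0
50: 10011010 → 1, fb=1
51: 00110101 → 0, fb=0
52: 01101010 → 0, fb=0
53: 11010100 → 1, fb=0
54: 10101000 → 1, fb=1
55: 01010001 → 0, fb=1
56: 10100011 → 1, fb=0
57: 01000110 → 0, fb=0
58: 10001100 → 1, fb=0
59: 00011000 → 0, fb=0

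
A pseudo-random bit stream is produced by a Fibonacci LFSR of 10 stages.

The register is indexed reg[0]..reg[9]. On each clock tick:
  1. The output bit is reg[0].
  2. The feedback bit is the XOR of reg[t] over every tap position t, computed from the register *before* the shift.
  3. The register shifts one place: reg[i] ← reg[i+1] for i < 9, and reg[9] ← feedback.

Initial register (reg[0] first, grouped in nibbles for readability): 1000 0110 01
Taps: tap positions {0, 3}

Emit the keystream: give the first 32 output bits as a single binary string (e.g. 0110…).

tick  register→output (feedback)
  0  1000011001→1 (1)
  1  0000110011→0 (0)
  2  0001100110→0 (1)
  3  0011001101→0 (1)
  4  0110011011→0 (0)
  5  1100110110→1 (1)
  6  1001101101→1 (0)
  7  0011011010→0 (1)
  8  0110110101→0 (0)
  9  1101101010→1 (0)
 10  1011010100→1 (0)
 11  0110101000→0 (0)
 12  1101010000→1 (0)
 13  1010100000→1 (1)
 14  0101000001→0 (1)
 15  1010000011→1 (1)
 16  0100000111→0 (0)
 17  1000001110→1 (1)
 18  0000011101→0 (0)
 19  0000111010→0 (0)
 20  0001110100→0 (1)
 21  0011101001→0 (1)
 22  0111010011→0 (1)
 23  1110100111→1 (1)
 24  1101001111→1 (0)
 25  1010011110→1 (1)
 26  0100111101→0 (0)
 27  1001111010→1 (0)
 28  0011110100→0 (1)
 29  0111101001→0 (1)
 30  1111010011→1 (0)
 31  1110100110→1 (1)

10000110011011010100000111010011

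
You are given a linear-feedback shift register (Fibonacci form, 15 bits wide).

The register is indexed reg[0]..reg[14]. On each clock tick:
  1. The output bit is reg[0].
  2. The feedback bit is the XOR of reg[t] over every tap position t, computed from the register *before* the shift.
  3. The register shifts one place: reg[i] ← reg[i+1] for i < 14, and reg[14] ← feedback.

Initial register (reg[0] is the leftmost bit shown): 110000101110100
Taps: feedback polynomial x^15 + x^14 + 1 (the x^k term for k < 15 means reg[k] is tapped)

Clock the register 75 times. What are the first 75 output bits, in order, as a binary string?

110000101110100100000110100111000000100111010000000111010011111111010011101

tick  register→output (feedback)
  0  110000101110100→1 (1)
  1  100001011101001→1 (0)
  2  000010111010010→0 (0)
  3  000101110100100→0 (0)
  4  001011101001000→0 (0)
  5  010111010010000→0 (0)
  6  101110100100000→1 (1)
  7  011101001000001→0 (1)
  8  111010010000011→1 (0)
  9  110100100000110→1 (1)
 10  101001000001101→1 (0)
 11  010010000011010→0 (0)
 12  100100000110100→1 (1)
 13  001000001101001→0 (1)
 14  010000011010011→0 (1)
 15  100000110100111→1 (0)
 16  000001101001110→0 (0)
 17  000011010011100→0 (0)
 18  000110100111000→0 (0)
 19  001101001110000→0 (0)
 20  011010011100000→0 (0)
 21  110100111000000→1 (1)
 22  101001110000001→1 (0)
 23  010011100000010→0 (0)
 24  100111000000100→1 (1)
 25  001110000001001→0 (1)
 26  011100000010011→0 (1)
 27  111000000100111→1 (0)
 28  110000001001110→1 (1)
 29  100000010011101→1 (0)
 30  000000100111010→0 (0)
 31  000001001110100→0 (0)
 32  000010011101000→0 (0)
 33  000100111010000→0 (0)
 34  001001110100000→0 (0)
 35  010011101000000→0 (0)
 36  100111010000000→1 (1)
 37  001110100000001→0 (1)
 38  011101000000011→0 (1)
 39  111010000000111→1 (0)
 40  110100000001110→1 (1)
 41  101000000011101→1 (0)
 42  010000000111010→0 (0)
 43  100000001110100→1 (1)
 44  000000011101001→0 (1)
 45  000000111010011→0 (1)
 46  000001110100111→0 (1)
 47  000011101001111→0 (1)
 48  000111010011111→0 (1)
 49  001110100111111→0 (1)
 50  011101001111111→0 (1)
 51  111010011111111→1 (0)
 52  110100111111110→1 (1)
 53  101001111111101→1 (0)
 54  010011111111010→0 (0)
 55  100111111110100→1 (1)
 56  001111111101001→0 (1)
 57  011111111010011→0 (1)
 58  111111110100111→1 (0)
 59  111111101001110→1 (1)
 60  111111010011101→1 (0)
 61  111110100111010→1 (1)
 62  111101001110101→1 (0)
 63  111010011101010→1 (1)
 64  110100111010101→1 (0)
 65  101001110101010→1 (1)
 66  010011101010101→0 (1)
 67  100111010101011→1 (0)
 68  001110101010110→0 (0)
 69  011101010101100→0 (0)
 70  111010101011000→1 (1)
 71  110101010110001→1 (0)
 72  101010101100010→1 (1)
 73  010101011000101→0 (1)
 74  101010110001011→1 (0)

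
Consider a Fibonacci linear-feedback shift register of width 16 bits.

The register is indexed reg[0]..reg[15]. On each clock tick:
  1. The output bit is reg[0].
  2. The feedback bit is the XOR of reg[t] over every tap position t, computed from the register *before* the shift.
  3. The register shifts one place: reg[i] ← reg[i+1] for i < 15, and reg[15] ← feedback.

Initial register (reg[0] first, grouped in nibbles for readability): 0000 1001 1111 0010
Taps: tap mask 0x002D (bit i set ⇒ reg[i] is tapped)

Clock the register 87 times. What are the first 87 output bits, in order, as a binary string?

k : reg_k → out_k, fb_k
0: 0000100111110010 → 0, fb=0
1: 0001001111100100 → 0, fb=1
2: 0010011111001001 → 0, fb=0
3: 0100111110010010 → 0, fb=1
4: 1001111100100101 → 1, fb=1
5: 0011111001001011 → 0, fb=1
6: 0111110010010111 → 0, fb=1
7: 1111100100101111 → 1, fb=1
8: 1111001001011111 → 1, fb=1
9: 1110010010111111 → 1, fb=1
10: 1100100101111111 → 1, fb=1
11: 1001001011111111 → 1, fb=0
12: 0010010111111110 → 0, fb=0
13: 0100101111111100 → 0, fb=0
14: 1001011111111000 → 1, fb=1
15: 0010111111110001 → 0, fb=0
16: 0101111111100010 → 0, fb=0
17: 1011111111000100 → 1, fb=0
18: 0111111110001000 → 0, fb=1
19: 1111111100010001 → 1, fb=0
20: 1111111000100010 → 1, fb=0
21: 1111110001000100 → 1, fb=0
22: 1111100010001000 → 1, fb=1
23: 1111000100010001 → 1, fb=1
24: 1110001000100011 → 1, fb=0
25: 1100010001000110 → 1, fb=0
26: 1000100010001100 → 1, fb=1
27: 0001000100011001 → 0, fb=1
28: 0010001000110011 → 0, fb=1
29: 0100010001100111 → 0, fb=1
30: 1000100011001111 → 1, fb=1
31: 0001000110011111 → 0, fb=1
32: 0010001100111111 → 0, fb=1
33: 0100011001111111 → 0, fb=1
34: 1000110011111111 → 1, fb=0
35: 0001100111111110 → 0, fb=1
36: 0011001111111101 → 0, fb=0
37: 0110011111111010 → 0, fb=0
38: 1100111111110100 → 1, fb=0
39: 1001111111101000 → 1, fb=1
40: 0011111111010001 → 0, fb=1
41: 0111111110100011 → 0, fb=1
42: 1111111101000111 → 1, fb=0
43: 1111111010001110 → 1, fb=0
44: 1111110100011100 → 1, fb=0
45: 1111101000111000 → 1, fb=1
46: 1111010001110001 → 1, fb=0
47: 1110100011100010 → 1, fb=0
48: 1101000111000100 → 1, fb=0
49: 1010001110001000 → 1, fb=0
50: 0100011100010000 → 0, fb=1
51: 1000111000100001 → 1, fb=0
52: 0001110001000010 → 0, fb=0
53: 0011100010000100 → 0, fb=0
54: 0111000100001000 → 0, fb=0
55: 1110001000010000 → 1, fb=0
56: 1100010000100000 → 1, fb=0
57: 1000100001000000 → 1, fb=1
58: 0001000010000001 → 0, fb=1
59: 0010000100000011 → 0, fb=1
60: 0100001000000111 → 0, fb=0
61: 1000010000001110 → 1, fb=0
62: 0000100000011100 → 0, fb=0
63: 0001000000111000 → 0, fb=1
64: 0010000001110001 → 0, fb=1
65: 0100000011100011 → 0, fb=0
66: 1000000111000110 → 1, fb=1
67: 0000001110001101 → 0, fb=0
68: 0000011100011010 → 0, fb=1
69: 0000111000110101 → 0, fb=1
70: 0001110001101011 → 0, fb=0
71: 0011100011010110 → 0, fb=0
72: 0111000110101100 → 0, fb=0
73: 1110001101011000 → 1, fb=0
74: 1100011010110000 → 1, fb=0
75: 1000110101100000 → 1, fb=0
76: 0001101011000000 → 0, fb=1
77: 0011010110000001 → 0, fb=1
78: 0110101100000011 → 0, fb=1
79: 1101011000000111 → 1, fb=1
80: 1010110000001111 → 1, fb=1
81: 0101100000011111 → 0, fb=1
82: 1011000000111111 → 1, fb=1
83: 0110000001111111 → 0, fb=1
84: 1100000011111111 → 1, fb=1
85: 1000000111111111 → 1, fb=1
86: 0000001111111111 → 0, fb=0

000010011111001001011111111000100010001100111111110100011100010000100000011100011010110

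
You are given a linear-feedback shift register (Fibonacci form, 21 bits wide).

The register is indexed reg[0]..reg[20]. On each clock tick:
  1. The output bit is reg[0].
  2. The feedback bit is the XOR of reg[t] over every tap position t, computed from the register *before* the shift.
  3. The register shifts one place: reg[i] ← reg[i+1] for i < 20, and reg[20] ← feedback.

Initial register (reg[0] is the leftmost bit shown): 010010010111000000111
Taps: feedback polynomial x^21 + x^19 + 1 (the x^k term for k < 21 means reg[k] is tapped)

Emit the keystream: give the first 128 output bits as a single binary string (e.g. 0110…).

step | reg (before) | out | fb
   0 | 010010010111000000111 | 0 | 1
   1 | 100100101110000001111 | 1 | 0
   2 | 001001011100000011110 | 0 | 1
   3 | 010010111000000111101 | 0 | 0
   4 | 100101110000001111010 | 1 | 0
   5 | 001011100000011110100 | 0 | 0
   6 | 010111000000111101000 | 0 | 0
   7 | 101110000001111010000 | 1 | 1
   8 | 011100000011110100001 | 0 | 0
   9 | 111000000111101000010 | 1 | 0
  10 | 110000001111010000100 | 1 | 1
  11 | 100000011110100001001 | 1 | 1
  12 | 000000111101000010011 | 0 | 1
  13 | 000001111010000100111 | 0 | 1
  14 | 000011110100001001111 | 0 | 1
  15 | 000111101000010011111 | 0 | 1
  16 | 001111010000100111111 | 0 | 1
  17 | 011110100001001111111 | 0 | 1
  18 | 111101000010011111111 | 1 | 0
  19 | 111010000100111111110 | 1 | 0
  20 | 110100001001111111100 | 1 | 1
  21 | 101000010011111111001 | 1 | 1
  22 | 010000100111111110011 | 0 | 1
  23 | 100001001111111100111 | 1 | 0
  24 | 000010011111111001110 | 0 | 1
  25 | 000100111111110011101 | 0 | 0
  26 | 001001111111100111010 | 0 | 1
  27 | 010011111111001110101 | 0 | 0
  28 | 100111111110011101010 | 1 | 0
  29 | 001111111100111010100 | 0 | 0
  30 | 011111111001110101000 | 0 | 0
  31 | 111111110011101010000 | 1 | 1
  32 | 111111100111010100001 | 1 | 1
  33 | 111111001110101000011 | 1 | 0
  34 | 111110011101010000110 | 1 | 0
  35 | 111100111010100001100 | 1 | 1
  36 | 111001110101000011001 | 1 | 1
  37 | 110011101010000110011 | 1 | 0
  38 | 100111010100001100110 | 1 | 0
  39 | 001110101000011001100 | 0 | 0
  40 | 011101010000110011000 | 0 | 0
  41 | 111010100001100110000 | 1 | 1
  42 | 110101000011001100001 | 1 | 1
  43 | 101010000110011000011 | 1 | 0
  44 | 010100001100110000110 | 0 | 1
  45 | 101000011001100001101 | 1 | 1
  46 | 010000110011000011011 | 0 | 1
  47 | 100001100110000110111 | 1 | 0
  48 | 000011001100001101110 | 0 | 1
  49 | 000110011000011011101 | 0 | 0
  50 | 001100110000110111010 | 0 | 1
  51 | 011001100001101110101 | 0 | 0
  52 | 110011000011011101010 | 1 | 0
  53 | 100110000110111010100 | 1 | 1
  54 | 001100001101110101001 | 0 | 0
  55 | 011000011011101010010 | 0 | 1
  56 | 110000110111010100101 | 1 | 1
  57 | 100001101110101001011 | 1 | 0
  58 | 000011011101010010110 | 0 | 1
  59 | 000110111010100101101 | 0 | 0
  60 | 001101110101001011010 | 0 | 1
  61 | 011011101010010110101 | 0 | 0
  62 | 110111010100101101010 | 1 | 0
  63 | 101110101001011010100 | 1 | 1
  64 | 011101010010110101001 | 0 | 0
  65 | 111010100101101010010 | 1 | 0
  66 | 110101001011010100100 | 1 | 1
  67 | 101010010110101001001 | 1 | 1
  68 | 010100101101010010011 | 0 | 1
  69 | 101001011010100100111 | 1 | 0
  70 | 010010110101001001110 | 0 | 1
  71 | 100101101010010011101 | 1 | 1
  72 | 001011010100100111011 | 0 | 1
  73 | 010110101001001110111 | 0 | 1
  74 | 101101010010011101111 | 1 | 0
  75 | 011010100100111011110 | 0 | 1
  76 | 110101001001110111101 | 1 | 1
  77 | 101010010011101111011 | 1 | 0
  78 | 010100100111011110110 | 0 | 1
  79 | 101001001110111101101 | 1 | 1
  80 | 010010011101111011011 | 0 | 1
  81 | 100100111011110110111 | 1 | 0
  82 | 001001110111101101110 | 0 | 1
  83 | 010011101111011011101 | 0 | 0
  84 | 100111011110110111010 | 1 | 0
  85 | 001110111101101110100 | 0 | 0
  86 | 011101111011011101000 | 0 | 0
  87 | 111011110110111010000 | 1 | 1
  88 | 110111101101110100001 | 1 | 1
  89 | 101111011011101000011 | 1 | 0
  90 | 011110110111010000110 | 0 | 1
  91 | 111101101110100001101 | 1 | 1
  92 | 111011011101000011011 | 1 | 0
  93 | 110110111010000110110 | 1 | 0
  94 | 101101110100001101100 | 1 | 1
  95 | 011011101000011011001 | 0 | 0
  96 | 110111010000110110010 | 1 | 0
  97 | 101110100001101100100 | 1 | 1
  98 | 011101000011011001001 | 0 | 0
  99 | 111010000110110010010 | 1 | 0
 100 | 110100001101100100100 | 1 | 1
 101 | 101000011011001001001 | 1 | 1
 102 | 010000110110010010011 | 0 | 1
 103 | 100001101100100100111 | 1 | 0
 104 | 000011011001001001110 | 0 | 1
 105 | 000110110010010011101 | 0 | 0
 106 | 001101100100100111010 | 0 | 1
 107 | 011011001001001110101 | 0 | 0
 108 | 110110010010011101010 | 1 | 0
 109 | 101100100100111010100 | 1 | 1
 110 | 011001001001110101001 | 0 | 0
 111 | 110010010011101010010 | 1 | 0
 112 | 100100100111010100100 | 1 | 1
 113 | 001001001110101001001 | 0 | 0
 114 | 010010011101010010010 | 0 | 1
 115 | 100100111010100100101 | 1 | 1
 116 | 001001110101001001011 | 0 | 1
 117 | 010011101010010010111 | 0 | 1
 118 | 100111010100100101111 | 1 | 0
 119 | 001110101001001011110 | 0 | 1
 120 | 011101010010010111101 | 0 | 0
 121 | 111010100100101111010 | 1 | 0
 122 | 110101001001011110100 | 1 | 1
 123 | 101010010010111101001 | 1 | 1
 124 | 010100100101111010011 | 0 | 1
 125 | 101001001011110100111 | 1 | 0
 126 | 010010010111101001110 | 0 | 1
 127 | 100100101111010011101 | 1 | 1

01001001011100000011110100001001111111100111010100001100110000110111010100101101010010011101111011011101000011011001001001110101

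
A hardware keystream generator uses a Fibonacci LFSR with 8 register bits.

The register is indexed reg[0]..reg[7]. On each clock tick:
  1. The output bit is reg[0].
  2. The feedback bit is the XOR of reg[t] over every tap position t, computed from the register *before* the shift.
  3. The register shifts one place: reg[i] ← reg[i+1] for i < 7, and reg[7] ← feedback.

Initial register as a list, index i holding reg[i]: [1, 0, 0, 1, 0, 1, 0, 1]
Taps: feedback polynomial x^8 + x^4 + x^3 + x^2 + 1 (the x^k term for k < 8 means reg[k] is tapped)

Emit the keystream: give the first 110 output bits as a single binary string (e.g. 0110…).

10010101001110111011001111011111101001100110101000110000011101010101111100101000010011111111000010111100011010

tick  register→output (feedback)
  0  10010101→1 (0)
  1  00101010→0 (0)
  2  01010100→0 (1)
  3  10101001→1 (1)
  4  01010011→0 (1)
  5  10100111→1 (0)
  6  01001110→0 (1)
  7  10011101→1 (1)
  8  00111011→0 (1)
  9  01110111→0 (0)
 10  11101110→1 (1)
 11  11011101→1 (1)
 12  10111011→1 (0)
 13  01110110→0 (0)
 14  11101100→1 (1)
 15  11011001→1 (1)
 16  10110011→1 (1)
 17  01100111→0 (1)
 18  11001111→1 (0)
 19  10011110→1 (1)
 20  00111101→0 (1)
 21  01111011→0 (1)
 22  11110111→1 (1)
 23  11101111→1 (1)
 24  11011111→1 (1)
 25  10111111→1 (0)
 26  01111110→0 (1)
 27  11111101→1 (0)
 28  11111010→1 (0)
 29  11110100→1 (1)
 30  11101001→1 (1)
 31  11010011→1 (0)
 32  10100110→1 (0)
 33  01001100→0 (1)
 34  10011001→1 (1)
 35  00110011→0 (0)
 36  01100110→0 (1)
 37  11001101→1 (0)
 38  10011010→1 (1)
 39  00110101→0 (0)
 40  01101010→0 (0)
 41  11010100→1 (0)
 42  10101000→1 (1)
 43  01010001→0 (1)
 44  10100011→1 (0)
 45  01000110→0 (0)
 46  10001100→1 (0)
 47  00011000→0 (0)
 48  00110000→0 (0)
 49  01100000→0 (1)
 50  11000001→1 (1)
 51  10000011→1 (1)
 52  00000111→0 (0)
 53  00001110→0 (1)
 54  00011101→0 (0)
 55  00111010→0 (1)
 56  01110101→0 (0)
 57  11101010→1 (1)
 58  11010101→1 (0)
 59  10101010→1 (1)
 60  01010101→0 (1)
 61  10101011→1 (1)
 62  01010111→0 (1)
 63  10101111→1 (1)
 64  01011111→0 (0)
 65  10111110→1 (0)
 66  01111100→0 (1)
 67  11111001→1 (0)
 68  11110010→1 (1)
 69  11100101→1 (0)
 70  11001010→1 (0)
 71  10010100→1 (0)
 72  00101000→0 (0)
 73  01010000→0 (1)
 74  10100001→1 (0)
 75  01000010→0 (0)
 76  10000100→1 (1)
 77  00001001→0 (1)
 78  00010011→0 (1)
 79  00100111→0 (1)
 80  01001111→0 (1)
 81  10011111→1 (1)
 82  00111111→0 (1)
 83  01111111→0 (1)
 84  11111111→1 (0)
 85  11111110→1 (0)
 86  11111100→1 (0)
 87  11111000→1 (0)
 88  11110000→1 (1)
 89  11100001→1 (0)
 90  11000010→1 (1)
 91  10000101→1 (1)
 92  00001011→0 (1)
 93  00010111→0 (1)
 94  00101111→0 (0)
 95  01011110→0 (0)
 96  10111100→1 (0)
 97  01111000→0 (1)
 98  11110001→1 (1)
 99  11100011→1 (0)
100  11000110→1 (1)
101  10001101→1 (0)
102  00011010→0 (0)
103  00110100→0 (0)
104  01101000→0 (0)
105  11010000→1 (0)
106  10100000→1 (0)
107  01000000→0 (0)
108  10000000→1 (1)
109  00000001→0 (0)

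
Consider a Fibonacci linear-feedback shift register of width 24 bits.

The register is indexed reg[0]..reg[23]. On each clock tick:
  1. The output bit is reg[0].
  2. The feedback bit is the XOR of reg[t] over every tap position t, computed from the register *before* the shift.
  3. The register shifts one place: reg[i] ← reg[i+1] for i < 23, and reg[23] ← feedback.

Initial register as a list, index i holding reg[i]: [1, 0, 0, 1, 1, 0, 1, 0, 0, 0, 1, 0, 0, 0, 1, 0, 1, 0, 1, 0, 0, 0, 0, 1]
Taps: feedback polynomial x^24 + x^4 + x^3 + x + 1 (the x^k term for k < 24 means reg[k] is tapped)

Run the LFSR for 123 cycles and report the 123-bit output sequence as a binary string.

k : reg_k → out_k, fb_k
0: 100110100010001010100001 → 1, fb=1
1: 001101000100010101000011 → 0, fb=1
2: 011010001000101010000111 → 0, fb=0
3: 110100010001010100001110 → 1, fb=1
4: 101000100010101000011101 → 1, fb=1
5: 010001000101010000111011 → 0, fb=1
6: 100010001010100001110111 → 1, fb=0
7: 000100010101000011101110 → 0, fb=1
8: 001000101010000111011101 → 0, fb=0
9: 010001010100001110111010 → 0, fb=1
10: 100010101000011101110101 → 1, fb=0
11: 000101010000111011101010 → 0, fb=1
12: 001010100001110111010101 → 0, fb=1
13: 010101000011101110101011 → 0, fb=0
14: 101010000111011101010110 → 1, fb=0
15: 010100001110111010101100 → 0, fb=0
16: 101000011101110101011000 → 1, fb=1
17: 010000111011101010110001 → 0, fb=1
18: 100001110111010101100011 → 1, fb=1
19: 000011101110101011000111 → 0, fb=1
20: 000111011101010110001111 → 0, fb=0
21: 001110111010101100011110 → 0, fb=0
22: 011101110101011000111100 → 0, fb=0
23: 111011101010110001111000 → 1, fb=1
24: 110111010101100011110001 → 1, fb=0
25: 101110101011000111100010 → 1, fb=1
26: 011101010110001111000101 → 0, fb=0
27: 111010101100011110001010 → 1, fb=1
28: 110101011000111100010101 → 1, fb=1
29: 101010110001111000101011 → 1, fb=0
30: 010101100011110001010110 → 0, fb=0
31: 101011000111100010101100 → 1, fb=0
32: 010110001111000101011000 → 0, fb=1
33: 101100011110001010110001 → 1, fb=0
34: 011000111100010101100010 → 0, fb=1
35: 110001111000101011000101 → 1, fb=0
36: 100011110001010110001010 → 1, fb=0
37: 000111100010101100010100 → 0, fb=0
38: 001111000101011000101000 → 0, fb=0
39: 011110001010110001010000 → 0, fb=1
40: 111100010101100010100001 → 1, fb=1
41: 111000101011000101000011 → 1, fb=0
42: 110001010110001010000110 → 1, fb=0
43: 100010101100010100001100 → 1, fb=0
44: 000101011000101000011000 → 0, fb=1
45: 001010110001010000110001 → 0, fb=1
46: 010101100010100001100011 → 0, fb=0
47: 101011000101000011000110 → 1, fb=0
48: 010110001010000110001100 → 0, fb=1
49: 101100010100001100011001 → 1, fb=0
50: 011000101000011000110010 → 0, fb=1
51: 110001010000110001100101 → 1, fb=0
52: 100010100001100011001010 → 1, fb=0
53: 000101000011000110010100 → 0, fb=1
54: 001010000110001100101001 → 0, fb=1
55: 010100001100011001010011 → 0, fb=0
56: 101000011000110010100110 → 1, fb=1
57: 010000110001100101001101 → 0, fb=1
58: 100001100011001010011011 → 1, fb=1
59: 000011000110010100110111 → 0, fb=1
60: 000110001100101001101111 → 0, fb=0
61: 001100011001010011011110 → 0, fb=1
62: 011000110010100110111101 → 0, fb=1
63: 110001100101001101111011 → 1, fb=0
64: 100011001010011011110110 → 1, fb=0
65: 000110010100110111101100 → 0, fb=0
66: 001100101001101111011000 → 0, fb=1
67: 011001010011011110110001 → 0, fb=1
68: 110010100110111101100011 → 1, fb=1
69: 100101001101111011000111 → 1, fb=0
70: 001010011011110110001110 → 0, fb=1
71: 010100110111101100011101 → 0, fb=0
72: 101001101111011000111010 → 1, fb=1
73: 010011011110110001110101 → 0, fb=0
74: 100110111101100011101010 → 1, fb=1
75: 001101111011000111010101 → 0, fb=1
76: 011011110110001110101011 → 0, fb=0
77: 110111101100011101010110 → 1, fb=0
78: 101111011000111010101100 → 1, fb=1
79: 011110110001110101011001 → 0, fb=1
80: 111101100011101010110011 → 1, fb=1
81: 111011000111010101100111 → 1, fb=1
82: 110110001110101011001111 → 1, fb=0
83: 101100011101010110011110 → 1, fb=0
84: 011000111010101100111100 → 0, fb=1
85: 110001110101011001111001 → 1, fb=0
86: 100011101010110011110010 → 1, fb=0
87: 000111010101100111100100 → 0, fb=0
88: 001110101011001111001000 → 0, fb=0
89: 011101010110011110010000 → 0, fb=0
90: 111010101100111100100000 → 1, fb=1
91: 110101011001111001000001 → 1, fb=1
92: 101010110011110010000011 → 1, fb=0
93: 010101100111100100000110 → 0, fb=0
94: 101011001111001000001100 → 1, fb=0
95: 010110011110010000011000 → 0, fb=1
96: 101100111100100000110001 → 1, fb=0
97: 011001111001000001100010 → 0, fb=1
98: 110011110010000011000101 → 1, fb=1
99: 100111100100000110001011 → 1, fb=1
100: 001111001000001100010111 → 0, fb=0
101: 011110010000011000101110 → 0, fb=1
102: 111100100000110001011101 → 1, fb=1
103: 111001000001100010111011 → 1, fb=0
104: 110010000011000101110110 → 1, fb=1
105: 100100000110001011101101 → 1, fb=0
106: 001000001100010111011010 → 0, fb=0
107: 010000011000101110110100 → 0, fb=1
108: 100000110001011101101001 → 1, fb=1
109: 000001100010111011010011 → 0, fb=0
110: 000011000101110110100110 → 0, fb=1
111: 000110001011101101001101 → 0, fb=0
112: 001100010111011010011010 → 0, fb=1
113: 011000101110110100110101 → 0, fb=1
114: 110001011101101001101011 → 1, fb=0
115: 100010111011010011010110 → 1, fb=0
116: 000101110110100110101100 → 0, fb=1
117: 001011101101001101011001 → 0, fb=1
118: 010111011010011010110011 → 0, fb=1
119: 101110110100110101100111 → 1, fb=1
120: 011101101001101011001111 → 0, fb=0
121: 111011010011010110011110 → 1, fb=1
122: 110110100110101100111101 → 1, fb=0

100110100010001010100001110111010101100011110001010110001010000110001100101001101111011000111010101100111100100000110001011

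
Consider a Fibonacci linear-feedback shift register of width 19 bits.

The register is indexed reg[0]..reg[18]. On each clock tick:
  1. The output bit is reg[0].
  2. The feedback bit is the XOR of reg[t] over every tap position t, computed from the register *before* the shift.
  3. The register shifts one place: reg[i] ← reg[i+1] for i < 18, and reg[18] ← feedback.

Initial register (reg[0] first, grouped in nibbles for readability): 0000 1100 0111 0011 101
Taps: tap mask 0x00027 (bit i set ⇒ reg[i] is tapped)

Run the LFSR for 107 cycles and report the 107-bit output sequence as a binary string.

tick  register→output (feedback)
  0  0000110001110011101→0 (1)
  1  0001100011100111011→0 (0)
  2  0011000111001110110→0 (1)
  3  0110001110011101101→0 (0)
  4  1100011100111011010→1 (1)
  5  1000111001110110101→1 (0)
  6  0001110011101101010→0 (1)
  7  0011100111011010101→0 (1)
  8  0111001110110101011→0 (0)
  9  1110011101101010110→1 (0)
 10  1100111011010101100→1 (1)
 11  1001110110101011001→1 (0)
 12  0011101101010110010→0 (1)
 13  0111011010101100101→0 (1)
 14  1110110101011001011→1 (0)
 15  1101101010110010110→1 (0)
 16  1011010101100101100→1 (1)
 17  0110101011001011001→0 (0)
 18  1101010110010110010→1 (1)
 19  1010101100101100101→1 (0)
 20  0101011001011001010→0 (0)
 21  1010110010110010100→1 (1)
 22  0101100101100101001→0 (1)
 23  1011001011001010011→1 (0)
 24  0110010110010100110→0 (1)
 25  1100101100101001101→1 (0)
 26  1001011001010011010→1 (0)
 27  0010110010100110100→0 (0)
 28  0101100101001101000→0 (1)
 29  1011001010011010001→1 (0)
 30  0110010100110100010→0 (1)
 31  1100101001101000101→1 (0)
 32  1001010011010001010→1 (0)
 33  0010100110100010100→0 (1)
 34  0101001101000101001→0 (1)
 35  1010011010001010011→1 (1)
 36  0100110100010100111→0 (0)
 37  1001101000101001110→1 (1)
 38  0011010001010011101→0 (0)
 39  0110100010100111010→0 (0)
 40  1101000101001110100→1 (0)
 41  1010001010011101000→1 (0)
 42  0100010100111010000→0 (0)
 43  1000101001110100000→1 (1)
 44  0001010011101000001→0 (1)
 45  0010100111010000011→0 (1)
 46  0101001110100000111→0 (1)
 47  1010011101000001111→1 (1)
 48  0100111010000011111→0 (0)
 49  1001110100000111110→1 (0)
 50  0011101000001111100→0 (1)
 51  0111010000011111001→0 (1)
 52  1110100000111110011→1 (1)
 53  1101000001111100111→1 (0)
 54  1010000011111001110→1 (0)
 55  0100000111110011100→0 (1)
 56  1000001111100111001→1 (1)
 57  0000011111001110011→0 (1)
 58  0000111110011100111→0 (1)
 59  0001111100111001111→0 (1)
 60  0011111001110011111→0 (0)
 61  0111110011100111110→0 (1)
 62  1111100111001111101→1 (1)
 63  1111001110011111011→1 (1)
 64  1110011100111110111→1 (0)
 65  1100111001111101110→1 (1)
 66  1001110011111011101→1 (0)
 67  0011100111110111010→0 (1)
 68  0111001111101110101→0 (0)
 69  1110011111011101010→1 (0)
 70  1100111110111010100→1 (1)
 71  1001111101110101001→1 (0)
 72  0011111011101010010→0 (0)
 73  0111110111010100100→0 (1)
 74  1111101110101001001→1 (1)
 75  1111011101010010011→1 (0)
 76  1110111010100100110→1 (0)
 77  1101110101001001100→1 (1)
 78  1011101010010011001→1 (0)
 79  0111010100100110010→0 (1)
 80  1110101001001100101→1 (1)
 81  1101010010011001011→1 (1)
 82  1010100100110010111→1 (0)
 83  0101001001100101110→0 (1)
 84  1010010011001011101→1 (1)
 85  0100100110010111011→0 (1)
 86  1001001100101110111→1 (1)
 87  0010011001011101111→0 (0)
 88  0100110010111011110→0 (0)
 89  1001100101110111100→1 (1)
 90  0011001011101111001→0 (1)
 91  0110010111011110011→0 (1)
 92  1100101110111100111→1 (0)
 93  1001011101111001110→1 (0)
 94  0010111011110011100→0 (0)
 95  0101110111100111000→0 (0)
 96  1011101111001110000→1 (0)
 97  0111011110011100000→0 (1)
 98  1110111100111000001→1 (0)
 99  1101111001110000010→1 (1)
100  1011110011100000101→1 (1)
101  0111100111000001011→0 (0)
102  1111001110000010110→1 (1)
103  1110011100000101101→1 (0)
104  1100111000001011010→1 (1)
105  1001110000010110101→1 (0)
106  0011100000101101010→0 (1)

00001100011100111011010101100101100101001101000101001110100000111110011100111110111010100100110010111011110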